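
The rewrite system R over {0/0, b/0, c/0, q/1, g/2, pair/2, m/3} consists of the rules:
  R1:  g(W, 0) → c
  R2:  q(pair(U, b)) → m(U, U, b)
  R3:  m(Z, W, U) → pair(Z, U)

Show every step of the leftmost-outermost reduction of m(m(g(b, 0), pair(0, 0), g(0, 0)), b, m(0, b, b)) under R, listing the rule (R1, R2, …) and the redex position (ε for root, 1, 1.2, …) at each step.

1. m(m(g(b, 0), pair(0, 0), g(0, 0)), b, m(0, b, b))  →  pair(m(g(b, 0), pair(0, 0), g(0, 0)), m(0, b, b))   [R3 at ε]
2. pair(m(g(b, 0), pair(0, 0), g(0, 0)), m(0, b, b))  →  pair(pair(g(b, 0), g(0, 0)), m(0, b, b))   [R3 at 1]
3. pair(pair(g(b, 0), g(0, 0)), m(0, b, b))  →  pair(pair(c, g(0, 0)), m(0, b, b))   [R1 at 1.1]
4. pair(pair(c, g(0, 0)), m(0, b, b))  →  pair(pair(c, c), m(0, b, b))   [R1 at 1.2]
5. pair(pair(c, c), m(0, b, b))  →  pair(pair(c, c), pair(0, b))   [R3 at 2]

pair(pair(c, c), pair(0, b))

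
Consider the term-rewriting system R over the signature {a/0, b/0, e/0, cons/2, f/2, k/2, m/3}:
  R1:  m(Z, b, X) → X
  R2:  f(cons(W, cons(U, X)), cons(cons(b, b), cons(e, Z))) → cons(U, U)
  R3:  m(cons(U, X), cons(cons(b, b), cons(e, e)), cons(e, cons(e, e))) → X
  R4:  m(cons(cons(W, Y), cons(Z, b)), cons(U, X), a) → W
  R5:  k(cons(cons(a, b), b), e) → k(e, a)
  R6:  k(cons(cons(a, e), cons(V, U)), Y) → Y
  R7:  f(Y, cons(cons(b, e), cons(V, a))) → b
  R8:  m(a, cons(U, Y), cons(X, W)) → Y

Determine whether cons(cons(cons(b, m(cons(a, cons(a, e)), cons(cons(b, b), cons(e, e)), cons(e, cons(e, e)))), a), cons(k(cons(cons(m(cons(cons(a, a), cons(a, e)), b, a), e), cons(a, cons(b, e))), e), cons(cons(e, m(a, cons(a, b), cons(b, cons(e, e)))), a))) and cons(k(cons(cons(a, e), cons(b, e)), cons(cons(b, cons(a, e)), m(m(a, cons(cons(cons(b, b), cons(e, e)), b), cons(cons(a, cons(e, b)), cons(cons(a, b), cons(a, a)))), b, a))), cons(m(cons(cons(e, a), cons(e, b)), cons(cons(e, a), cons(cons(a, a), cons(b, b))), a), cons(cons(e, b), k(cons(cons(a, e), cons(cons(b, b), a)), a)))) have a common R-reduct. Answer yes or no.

yes — NF(t₁) = cons(cons(cons(b, cons(a, e)), a), cons(e, cons(cons(e, b), a))), NF(t₂) = cons(cons(cons(b, cons(a, e)), a), cons(e, cons(cons(e, b), a)))

Reduce t₁ = cons(cons(cons(b, m(cons(a, cons(a, e)), cons(cons(b, b), cons(e, e)), cons(e, cons(e, e)))), a), cons(k(cons(cons(m(cons(cons(a, a), cons(a, e)), b, a), e), cons(a, cons(b, e))), e), cons(cons(e, m(a, cons(a, b), cons(b, cons(e, e)))), a))):
1. cons(cons(cons(b, m(cons(a, cons(a, e)), cons(cons(b, b), cons(e, e)), cons(e, cons(e, e)))), a), cons(k(cons(cons(m(cons(cons(a, a), cons(a, e)), b, a), e), cons(a, cons(b, e))), e), cons(cons(e, m(a, cons(a, b), cons(b, cons(e, e)))), a)))  →  cons(cons(cons(b, cons(a, e)), a), cons(k(cons(cons(m(cons(cons(a, a), cons(a, e)), b, a), e), cons(a, cons(b, e))), e), cons(cons(e, m(a, cons(a, b), cons(b, cons(e, e)))), a)))   [R3 at 1.1.2]
2. cons(cons(cons(b, cons(a, e)), a), cons(k(cons(cons(m(cons(cons(a, a), cons(a, e)), b, a), e), cons(a, cons(b, e))), e), cons(cons(e, m(a, cons(a, b), cons(b, cons(e, e)))), a)))  →  cons(cons(cons(b, cons(a, e)), a), cons(k(cons(cons(a, e), cons(a, cons(b, e))), e), cons(cons(e, m(a, cons(a, b), cons(b, cons(e, e)))), a)))   [R1 at 2.1.1.1.1]
3. cons(cons(cons(b, cons(a, e)), a), cons(k(cons(cons(a, e), cons(a, cons(b, e))), e), cons(cons(e, m(a, cons(a, b), cons(b, cons(e, e)))), a)))  →  cons(cons(cons(b, cons(a, e)), a), cons(e, cons(cons(e, m(a, cons(a, b), cons(b, cons(e, e)))), a)))   [R6 at 2.1]
4. cons(cons(cons(b, cons(a, e)), a), cons(e, cons(cons(e, m(a, cons(a, b), cons(b, cons(e, e)))), a)))  →  cons(cons(cons(b, cons(a, e)), a), cons(e, cons(cons(e, b), a)))   [R8 at 2.2.1.2]

Reduce t₂ = cons(k(cons(cons(a, e), cons(b, e)), cons(cons(b, cons(a, e)), m(m(a, cons(cons(cons(b, b), cons(e, e)), b), cons(cons(a, cons(e, b)), cons(cons(a, b), cons(a, a)))), b, a))), cons(m(cons(cons(e, a), cons(e, b)), cons(cons(e, a), cons(cons(a, a), cons(b, b))), a), cons(cons(e, b), k(cons(cons(a, e), cons(cons(b, b), a)), a)))):
1. cons(k(cons(cons(a, e), cons(b, e)), cons(cons(b, cons(a, e)), m(m(a, cons(cons(cons(b, b), cons(e, e)), b), cons(cons(a, cons(e, b)), cons(cons(a, b), cons(a, a)))), b, a))), cons(m(cons(cons(e, a), cons(e, b)), cons(cons(e, a), cons(cons(a, a), cons(b, b))), a), cons(cons(e, b), k(cons(cons(a, e), cons(cons(b, b), a)), a))))  →  cons(cons(cons(b, cons(a, e)), m(m(a, cons(cons(cons(b, b), cons(e, e)), b), cons(cons(a, cons(e, b)), cons(cons(a, b), cons(a, a)))), b, a)), cons(m(cons(cons(e, a), cons(e, b)), cons(cons(e, a), cons(cons(a, a), cons(b, b))), a), cons(cons(e, b), k(cons(cons(a, e), cons(cons(b, b), a)), a))))   [R6 at 1]
2. cons(cons(cons(b, cons(a, e)), m(m(a, cons(cons(cons(b, b), cons(e, e)), b), cons(cons(a, cons(e, b)), cons(cons(a, b), cons(a, a)))), b, a)), cons(m(cons(cons(e, a), cons(e, b)), cons(cons(e, a), cons(cons(a, a), cons(b, b))), a), cons(cons(e, b), k(cons(cons(a, e), cons(cons(b, b), a)), a))))  →  cons(cons(cons(b, cons(a, e)), a), cons(m(cons(cons(e, a), cons(e, b)), cons(cons(e, a), cons(cons(a, a), cons(b, b))), a), cons(cons(e, b), k(cons(cons(a, e), cons(cons(b, b), a)), a))))   [R1 at 1.2]
3. cons(cons(cons(b, cons(a, e)), a), cons(m(cons(cons(e, a), cons(e, b)), cons(cons(e, a), cons(cons(a, a), cons(b, b))), a), cons(cons(e, b), k(cons(cons(a, e), cons(cons(b, b), a)), a))))  →  cons(cons(cons(b, cons(a, e)), a), cons(e, cons(cons(e, b), k(cons(cons(a, e), cons(cons(b, b), a)), a))))   [R4 at 2.1]
4. cons(cons(cons(b, cons(a, e)), a), cons(e, cons(cons(e, b), k(cons(cons(a, e), cons(cons(b, b), a)), a))))  →  cons(cons(cons(b, cons(a, e)), a), cons(e, cons(cons(e, b), a)))   [R6 at 2.2.2]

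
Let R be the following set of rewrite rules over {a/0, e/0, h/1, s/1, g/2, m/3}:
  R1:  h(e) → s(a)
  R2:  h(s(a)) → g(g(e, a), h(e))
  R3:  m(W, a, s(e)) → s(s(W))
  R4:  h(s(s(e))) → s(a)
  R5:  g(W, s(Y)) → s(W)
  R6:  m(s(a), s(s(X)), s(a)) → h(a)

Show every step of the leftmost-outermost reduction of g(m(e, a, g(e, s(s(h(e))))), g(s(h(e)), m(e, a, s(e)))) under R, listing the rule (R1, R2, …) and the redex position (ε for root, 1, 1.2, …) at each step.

s(s(s(e)))

1. g(m(e, a, g(e, s(s(h(e))))), g(s(h(e)), m(e, a, s(e))))  →  g(m(e, a, s(e)), g(s(h(e)), m(e, a, s(e))))   [R5 at 1.3]
2. g(m(e, a, s(e)), g(s(h(e)), m(e, a, s(e))))  →  g(s(s(e)), g(s(h(e)), m(e, a, s(e))))   [R3 at 1]
3. g(s(s(e)), g(s(h(e)), m(e, a, s(e))))  →  g(s(s(e)), g(s(s(a)), m(e, a, s(e))))   [R1 at 2.1.1]
4. g(s(s(e)), g(s(s(a)), m(e, a, s(e))))  →  g(s(s(e)), g(s(s(a)), s(s(e))))   [R3 at 2.2]
5. g(s(s(e)), g(s(s(a)), s(s(e))))  →  g(s(s(e)), s(s(s(a))))   [R5 at 2]
6. g(s(s(e)), s(s(s(a))))  →  s(s(s(e)))   [R5 at ε]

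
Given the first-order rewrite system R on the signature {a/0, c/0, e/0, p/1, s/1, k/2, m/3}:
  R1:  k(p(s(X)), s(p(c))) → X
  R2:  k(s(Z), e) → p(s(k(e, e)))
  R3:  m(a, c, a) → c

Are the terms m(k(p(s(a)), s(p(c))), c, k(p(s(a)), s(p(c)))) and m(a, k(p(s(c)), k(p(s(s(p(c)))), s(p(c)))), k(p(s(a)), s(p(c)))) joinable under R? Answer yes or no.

yes — NF(t₁) = c, NF(t₂) = c

Reduce t₁ = m(k(p(s(a)), s(p(c))), c, k(p(s(a)), s(p(c)))):
1. m(k(p(s(a)), s(p(c))), c, k(p(s(a)), s(p(c))))  →  m(a, c, k(p(s(a)), s(p(c))))   [R1 at 1]
2. m(a, c, k(p(s(a)), s(p(c))))  →  m(a, c, a)   [R1 at 3]
3. m(a, c, a)  →  c   [R3 at ε]

Reduce t₂ = m(a, k(p(s(c)), k(p(s(s(p(c)))), s(p(c)))), k(p(s(a)), s(p(c)))):
1. m(a, k(p(s(c)), k(p(s(s(p(c)))), s(p(c)))), k(p(s(a)), s(p(c))))  →  m(a, k(p(s(c)), s(p(c))), k(p(s(a)), s(p(c))))   [R1 at 2.2]
2. m(a, k(p(s(c)), s(p(c))), k(p(s(a)), s(p(c))))  →  m(a, c, k(p(s(a)), s(p(c))))   [R1 at 2]
3. m(a, c, k(p(s(a)), s(p(c))))  →  m(a, c, a)   [R1 at 3]
4. m(a, c, a)  →  c   [R3 at ε]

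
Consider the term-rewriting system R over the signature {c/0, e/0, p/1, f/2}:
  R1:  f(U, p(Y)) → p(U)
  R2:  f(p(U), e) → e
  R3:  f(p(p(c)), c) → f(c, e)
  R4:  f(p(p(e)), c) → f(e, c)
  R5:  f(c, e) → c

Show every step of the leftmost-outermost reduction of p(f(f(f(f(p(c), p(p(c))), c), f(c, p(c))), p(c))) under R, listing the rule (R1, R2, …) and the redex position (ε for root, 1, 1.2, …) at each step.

p(p(p(c)))

1. p(f(f(f(f(p(c), p(p(c))), c), f(c, p(c))), p(c)))  →  p(p(f(f(f(p(c), p(p(c))), c), f(c, p(c)))))   [R1 at 1]
2. p(p(f(f(f(p(c), p(p(c))), c), f(c, p(c)))))  →  p(p(f(f(p(p(c)), c), f(c, p(c)))))   [R1 at 1.1.1.1]
3. p(p(f(f(p(p(c)), c), f(c, p(c)))))  →  p(p(f(f(c, e), f(c, p(c)))))   [R3 at 1.1.1]
4. p(p(f(f(c, e), f(c, p(c)))))  →  p(p(f(c, f(c, p(c)))))   [R5 at 1.1.1]
5. p(p(f(c, f(c, p(c)))))  →  p(p(f(c, p(c))))   [R1 at 1.1.2]
6. p(p(f(c, p(c))))  →  p(p(p(c)))   [R1 at 1.1]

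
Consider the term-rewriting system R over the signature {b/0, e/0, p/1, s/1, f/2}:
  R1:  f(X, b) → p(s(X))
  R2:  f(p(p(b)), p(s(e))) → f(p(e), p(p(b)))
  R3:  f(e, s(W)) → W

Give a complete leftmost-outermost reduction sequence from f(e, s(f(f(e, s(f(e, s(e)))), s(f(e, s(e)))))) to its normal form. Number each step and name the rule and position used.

e

1. f(e, s(f(f(e, s(f(e, s(e)))), s(f(e, s(e))))))  →  f(f(e, s(f(e, s(e)))), s(f(e, s(e))))   [R3 at ε]
2. f(f(e, s(f(e, s(e)))), s(f(e, s(e))))  →  f(f(e, s(e)), s(f(e, s(e))))   [R3 at 1]
3. f(f(e, s(e)), s(f(e, s(e))))  →  f(e, s(f(e, s(e))))   [R3 at 1]
4. f(e, s(f(e, s(e))))  →  f(e, s(e))   [R3 at ε]
5. f(e, s(e))  →  e   [R3 at ε]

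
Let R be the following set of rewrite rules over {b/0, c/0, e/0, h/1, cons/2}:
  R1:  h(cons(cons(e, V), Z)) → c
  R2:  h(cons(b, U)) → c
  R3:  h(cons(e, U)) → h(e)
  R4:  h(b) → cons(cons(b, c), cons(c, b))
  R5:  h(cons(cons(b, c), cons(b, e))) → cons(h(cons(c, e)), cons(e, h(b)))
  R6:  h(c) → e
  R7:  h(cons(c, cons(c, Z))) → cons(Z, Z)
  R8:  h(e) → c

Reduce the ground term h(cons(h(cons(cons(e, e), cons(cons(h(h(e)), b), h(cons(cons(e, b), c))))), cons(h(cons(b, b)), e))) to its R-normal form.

1. h(cons(h(cons(cons(e, e), cons(cons(h(h(e)), b), h(cons(cons(e, b), c))))), cons(h(cons(b, b)), e)))  →  h(cons(c, cons(h(cons(b, b)), e)))   [R1 at 1.1]
2. h(cons(c, cons(h(cons(b, b)), e)))  →  h(cons(c, cons(c, e)))   [R2 at 1.2.1]
3. h(cons(c, cons(c, e)))  →  cons(e, e)   [R7 at ε]

cons(e, e)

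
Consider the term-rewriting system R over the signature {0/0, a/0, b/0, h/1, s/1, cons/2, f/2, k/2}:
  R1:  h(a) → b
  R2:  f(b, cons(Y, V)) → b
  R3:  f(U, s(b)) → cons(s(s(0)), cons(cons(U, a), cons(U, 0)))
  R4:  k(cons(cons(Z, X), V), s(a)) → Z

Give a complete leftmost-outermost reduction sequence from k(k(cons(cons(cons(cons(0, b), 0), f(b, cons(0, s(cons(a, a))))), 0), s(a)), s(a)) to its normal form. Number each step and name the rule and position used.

1. k(k(cons(cons(cons(cons(0, b), 0), f(b, cons(0, s(cons(a, a))))), 0), s(a)), s(a))  →  k(cons(cons(0, b), 0), s(a))   [R4 at 1]
2. k(cons(cons(0, b), 0), s(a))  →  0   [R4 at ε]

0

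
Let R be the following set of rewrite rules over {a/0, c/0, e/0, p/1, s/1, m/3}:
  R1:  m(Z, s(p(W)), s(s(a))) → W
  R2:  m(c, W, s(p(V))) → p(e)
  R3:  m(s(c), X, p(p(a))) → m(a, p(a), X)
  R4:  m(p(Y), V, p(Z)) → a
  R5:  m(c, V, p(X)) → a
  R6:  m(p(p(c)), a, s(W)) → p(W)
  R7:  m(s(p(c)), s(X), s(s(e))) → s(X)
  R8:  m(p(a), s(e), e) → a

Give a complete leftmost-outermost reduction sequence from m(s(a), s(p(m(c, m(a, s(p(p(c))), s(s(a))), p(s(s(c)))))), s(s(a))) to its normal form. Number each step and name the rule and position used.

1. m(s(a), s(p(m(c, m(a, s(p(p(c))), s(s(a))), p(s(s(c)))))), s(s(a)))  →  m(c, m(a, s(p(p(c))), s(s(a))), p(s(s(c))))   [R1 at ε]
2. m(c, m(a, s(p(p(c))), s(s(a))), p(s(s(c))))  →  a   [R5 at ε]

a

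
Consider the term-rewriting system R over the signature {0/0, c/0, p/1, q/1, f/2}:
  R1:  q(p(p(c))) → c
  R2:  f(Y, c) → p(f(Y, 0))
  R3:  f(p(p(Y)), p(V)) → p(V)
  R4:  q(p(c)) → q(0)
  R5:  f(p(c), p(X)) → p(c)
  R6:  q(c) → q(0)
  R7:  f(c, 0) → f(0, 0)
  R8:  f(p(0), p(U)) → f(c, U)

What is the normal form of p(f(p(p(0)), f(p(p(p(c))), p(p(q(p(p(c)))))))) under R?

1. p(f(p(p(0)), f(p(p(p(c))), p(p(q(p(p(c))))))))  →  p(f(p(p(0)), p(p(q(p(p(c)))))))   [R3 at 1.2]
2. p(f(p(p(0)), p(p(q(p(p(c)))))))  →  p(p(p(q(p(p(c))))))   [R3 at 1]
3. p(p(p(q(p(p(c))))))  →  p(p(p(c)))   [R1 at 1.1.1]

p(p(p(c)))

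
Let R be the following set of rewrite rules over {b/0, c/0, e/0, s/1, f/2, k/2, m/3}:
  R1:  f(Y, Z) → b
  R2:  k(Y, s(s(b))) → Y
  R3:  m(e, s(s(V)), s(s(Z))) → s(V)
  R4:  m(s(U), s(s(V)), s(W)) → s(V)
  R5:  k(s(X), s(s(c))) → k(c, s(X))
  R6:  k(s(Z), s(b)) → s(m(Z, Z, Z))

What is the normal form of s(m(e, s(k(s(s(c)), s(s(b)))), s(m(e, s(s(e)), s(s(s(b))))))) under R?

1. s(m(e, s(k(s(s(c)), s(s(b)))), s(m(e, s(s(e)), s(s(s(b)))))))  →  s(m(e, s(s(s(c))), s(m(e, s(s(e)), s(s(s(b)))))))   [R2 at 1.2.1]
2. s(m(e, s(s(s(c))), s(m(e, s(s(e)), s(s(s(b)))))))  →  s(m(e, s(s(s(c))), s(s(e))))   [R3 at 1.3.1]
3. s(m(e, s(s(s(c))), s(s(e))))  →  s(s(s(c)))   [R3 at 1]

s(s(s(c)))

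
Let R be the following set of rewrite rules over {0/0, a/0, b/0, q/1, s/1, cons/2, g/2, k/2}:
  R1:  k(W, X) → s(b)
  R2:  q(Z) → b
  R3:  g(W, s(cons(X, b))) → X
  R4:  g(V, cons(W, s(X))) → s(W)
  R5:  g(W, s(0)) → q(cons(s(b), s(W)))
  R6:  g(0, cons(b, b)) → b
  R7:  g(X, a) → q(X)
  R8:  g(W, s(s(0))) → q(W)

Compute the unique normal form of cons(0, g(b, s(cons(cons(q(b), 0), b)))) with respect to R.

1. cons(0, g(b, s(cons(cons(q(b), 0), b))))  →  cons(0, cons(q(b), 0))   [R3 at 2]
2. cons(0, cons(q(b), 0))  →  cons(0, cons(b, 0))   [R2 at 2.1]

cons(0, cons(b, 0))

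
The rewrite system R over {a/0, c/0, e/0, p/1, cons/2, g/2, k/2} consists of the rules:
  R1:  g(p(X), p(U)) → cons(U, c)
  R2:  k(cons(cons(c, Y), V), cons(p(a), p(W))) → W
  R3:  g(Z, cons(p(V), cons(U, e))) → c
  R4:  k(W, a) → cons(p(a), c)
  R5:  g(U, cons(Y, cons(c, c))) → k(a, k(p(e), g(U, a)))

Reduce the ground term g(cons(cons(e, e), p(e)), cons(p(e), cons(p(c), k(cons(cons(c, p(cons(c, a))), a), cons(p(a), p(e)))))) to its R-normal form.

c

1. g(cons(cons(e, e), p(e)), cons(p(e), cons(p(c), k(cons(cons(c, p(cons(c, a))), a), cons(p(a), p(e))))))  →  g(cons(cons(e, e), p(e)), cons(p(e), cons(p(c), e)))   [R2 at 2.2.2]
2. g(cons(cons(e, e), p(e)), cons(p(e), cons(p(c), e)))  →  c   [R3 at ε]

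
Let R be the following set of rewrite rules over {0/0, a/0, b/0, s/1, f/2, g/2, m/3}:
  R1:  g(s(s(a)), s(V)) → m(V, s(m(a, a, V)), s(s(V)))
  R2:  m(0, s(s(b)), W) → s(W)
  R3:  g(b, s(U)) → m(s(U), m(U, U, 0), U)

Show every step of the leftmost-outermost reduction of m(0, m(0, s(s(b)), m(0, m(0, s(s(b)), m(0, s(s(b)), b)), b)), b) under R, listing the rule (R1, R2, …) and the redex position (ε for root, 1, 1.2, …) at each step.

s(b)

1. m(0, m(0, s(s(b)), m(0, m(0, s(s(b)), m(0, s(s(b)), b)), b)), b)  →  m(0, s(m(0, m(0, s(s(b)), m(0, s(s(b)), b)), b)), b)   [R2 at 2]
2. m(0, s(m(0, m(0, s(s(b)), m(0, s(s(b)), b)), b)), b)  →  m(0, s(m(0, s(m(0, s(s(b)), b)), b)), b)   [R2 at 2.1.2]
3. m(0, s(m(0, s(m(0, s(s(b)), b)), b)), b)  →  m(0, s(m(0, s(s(b)), b)), b)   [R2 at 2.1.2.1]
4. m(0, s(m(0, s(s(b)), b)), b)  →  m(0, s(s(b)), b)   [R2 at 2.1]
5. m(0, s(s(b)), b)  →  s(b)   [R2 at ε]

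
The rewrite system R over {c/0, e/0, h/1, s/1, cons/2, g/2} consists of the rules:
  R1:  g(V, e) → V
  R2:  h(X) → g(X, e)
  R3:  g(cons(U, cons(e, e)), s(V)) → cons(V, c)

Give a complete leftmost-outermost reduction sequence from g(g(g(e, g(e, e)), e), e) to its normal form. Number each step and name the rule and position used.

1. g(g(g(e, g(e, e)), e), e)  →  g(g(e, g(e, e)), e)   [R1 at ε]
2. g(g(e, g(e, e)), e)  →  g(e, g(e, e))   [R1 at ε]
3. g(e, g(e, e))  →  g(e, e)   [R1 at 2]
4. g(e, e)  →  e   [R1 at ε]

e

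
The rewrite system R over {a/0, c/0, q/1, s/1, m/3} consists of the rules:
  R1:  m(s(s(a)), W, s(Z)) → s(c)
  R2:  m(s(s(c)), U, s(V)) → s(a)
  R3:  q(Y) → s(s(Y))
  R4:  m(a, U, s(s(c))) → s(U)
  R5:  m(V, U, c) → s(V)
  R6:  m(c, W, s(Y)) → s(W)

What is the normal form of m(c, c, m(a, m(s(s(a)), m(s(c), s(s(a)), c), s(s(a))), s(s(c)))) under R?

1. m(c, c, m(a, m(s(s(a)), m(s(c), s(s(a)), c), s(s(a))), s(s(c))))  →  m(c, c, s(m(s(s(a)), m(s(c), s(s(a)), c), s(s(a)))))   [R4 at 3]
2. m(c, c, s(m(s(s(a)), m(s(c), s(s(a)), c), s(s(a)))))  →  s(c)   [R6 at ε]

s(c)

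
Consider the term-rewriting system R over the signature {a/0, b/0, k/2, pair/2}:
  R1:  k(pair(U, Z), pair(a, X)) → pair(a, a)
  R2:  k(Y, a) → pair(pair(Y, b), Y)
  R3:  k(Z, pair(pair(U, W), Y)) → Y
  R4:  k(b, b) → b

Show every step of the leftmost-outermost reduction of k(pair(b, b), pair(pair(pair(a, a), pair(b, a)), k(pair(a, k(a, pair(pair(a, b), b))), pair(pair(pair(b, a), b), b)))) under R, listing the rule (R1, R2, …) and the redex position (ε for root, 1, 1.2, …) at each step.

b

1. k(pair(b, b), pair(pair(pair(a, a), pair(b, a)), k(pair(a, k(a, pair(pair(a, b), b))), pair(pair(pair(b, a), b), b))))  →  k(pair(a, k(a, pair(pair(a, b), b))), pair(pair(pair(b, a), b), b))   [R3 at ε]
2. k(pair(a, k(a, pair(pair(a, b), b))), pair(pair(pair(b, a), b), b))  →  b   [R3 at ε]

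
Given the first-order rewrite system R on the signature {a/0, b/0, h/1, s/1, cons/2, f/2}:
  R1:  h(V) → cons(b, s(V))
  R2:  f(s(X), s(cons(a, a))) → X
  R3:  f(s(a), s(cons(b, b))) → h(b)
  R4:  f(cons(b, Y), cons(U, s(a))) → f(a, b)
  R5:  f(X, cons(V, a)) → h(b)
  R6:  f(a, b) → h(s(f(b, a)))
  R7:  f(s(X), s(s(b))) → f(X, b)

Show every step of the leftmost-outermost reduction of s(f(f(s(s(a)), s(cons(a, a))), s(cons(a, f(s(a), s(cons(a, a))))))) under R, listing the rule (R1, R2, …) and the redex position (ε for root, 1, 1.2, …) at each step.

1. s(f(f(s(s(a)), s(cons(a, a))), s(cons(a, f(s(a), s(cons(a, a)))))))  →  s(f(s(a), s(cons(a, f(s(a), s(cons(a, a)))))))   [R2 at 1.1]
2. s(f(s(a), s(cons(a, f(s(a), s(cons(a, a)))))))  →  s(f(s(a), s(cons(a, a))))   [R2 at 1.2.1.2]
3. s(f(s(a), s(cons(a, a))))  →  s(a)   [R2 at 1]

s(a)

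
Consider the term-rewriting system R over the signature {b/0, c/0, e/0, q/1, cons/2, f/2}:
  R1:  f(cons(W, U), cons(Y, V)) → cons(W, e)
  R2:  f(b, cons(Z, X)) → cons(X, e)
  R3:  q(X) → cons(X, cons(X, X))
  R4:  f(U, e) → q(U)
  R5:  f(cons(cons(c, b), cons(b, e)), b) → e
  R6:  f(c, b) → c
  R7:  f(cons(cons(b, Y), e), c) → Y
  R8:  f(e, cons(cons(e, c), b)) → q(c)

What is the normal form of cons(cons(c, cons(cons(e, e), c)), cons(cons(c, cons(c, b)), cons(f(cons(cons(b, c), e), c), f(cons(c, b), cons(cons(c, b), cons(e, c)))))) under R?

cons(cons(c, cons(cons(e, e), c)), cons(cons(c, cons(c, b)), cons(c, cons(c, e))))

1. cons(cons(c, cons(cons(e, e), c)), cons(cons(c, cons(c, b)), cons(f(cons(cons(b, c), e), c), f(cons(c, b), cons(cons(c, b), cons(e, c))))))  →  cons(cons(c, cons(cons(e, e), c)), cons(cons(c, cons(c, b)), cons(c, f(cons(c, b), cons(cons(c, b), cons(e, c))))))   [R7 at 2.2.1]
2. cons(cons(c, cons(cons(e, e), c)), cons(cons(c, cons(c, b)), cons(c, f(cons(c, b), cons(cons(c, b), cons(e, c))))))  →  cons(cons(c, cons(cons(e, e), c)), cons(cons(c, cons(c, b)), cons(c, cons(c, e))))   [R1 at 2.2.2]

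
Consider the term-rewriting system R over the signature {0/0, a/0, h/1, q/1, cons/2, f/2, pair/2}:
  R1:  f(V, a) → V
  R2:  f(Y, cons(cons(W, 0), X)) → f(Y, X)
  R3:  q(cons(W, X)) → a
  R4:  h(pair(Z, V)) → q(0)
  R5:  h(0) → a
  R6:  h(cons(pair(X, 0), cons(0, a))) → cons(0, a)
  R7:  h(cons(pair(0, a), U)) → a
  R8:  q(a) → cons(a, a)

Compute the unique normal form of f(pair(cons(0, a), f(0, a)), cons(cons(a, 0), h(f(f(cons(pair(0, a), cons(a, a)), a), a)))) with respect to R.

1. f(pair(cons(0, a), f(0, a)), cons(cons(a, 0), h(f(f(cons(pair(0, a), cons(a, a)), a), a))))  →  f(pair(cons(0, a), f(0, a)), h(f(f(cons(pair(0, a), cons(a, a)), a), a)))   [R2 at ε]
2. f(pair(cons(0, a), f(0, a)), h(f(f(cons(pair(0, a), cons(a, a)), a), a)))  →  f(pair(cons(0, a), 0), h(f(f(cons(pair(0, a), cons(a, a)), a), a)))   [R1 at 1.2]
3. f(pair(cons(0, a), 0), h(f(f(cons(pair(0, a), cons(a, a)), a), a)))  →  f(pair(cons(0, a), 0), h(f(cons(pair(0, a), cons(a, a)), a)))   [R1 at 2.1]
4. f(pair(cons(0, a), 0), h(f(cons(pair(0, a), cons(a, a)), a)))  →  f(pair(cons(0, a), 0), h(cons(pair(0, a), cons(a, a))))   [R1 at 2.1]
5. f(pair(cons(0, a), 0), h(cons(pair(0, a), cons(a, a))))  →  f(pair(cons(0, a), 0), a)   [R7 at 2]
6. f(pair(cons(0, a), 0), a)  →  pair(cons(0, a), 0)   [R1 at ε]

pair(cons(0, a), 0)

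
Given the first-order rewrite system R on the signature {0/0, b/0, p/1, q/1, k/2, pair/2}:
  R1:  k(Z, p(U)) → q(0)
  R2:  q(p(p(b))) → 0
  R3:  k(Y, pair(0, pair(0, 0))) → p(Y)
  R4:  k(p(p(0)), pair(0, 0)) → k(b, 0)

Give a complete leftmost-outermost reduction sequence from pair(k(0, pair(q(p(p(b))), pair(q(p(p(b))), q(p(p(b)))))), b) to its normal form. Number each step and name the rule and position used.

pair(p(0), b)

1. pair(k(0, pair(q(p(p(b))), pair(q(p(p(b))), q(p(p(b)))))), b)  →  pair(k(0, pair(0, pair(q(p(p(b))), q(p(p(b)))))), b)   [R2 at 1.2.1]
2. pair(k(0, pair(0, pair(q(p(p(b))), q(p(p(b)))))), b)  →  pair(k(0, pair(0, pair(0, q(p(p(b)))))), b)   [R2 at 1.2.2.1]
3. pair(k(0, pair(0, pair(0, q(p(p(b)))))), b)  →  pair(k(0, pair(0, pair(0, 0))), b)   [R2 at 1.2.2.2]
4. pair(k(0, pair(0, pair(0, 0))), b)  →  pair(p(0), b)   [R3 at 1]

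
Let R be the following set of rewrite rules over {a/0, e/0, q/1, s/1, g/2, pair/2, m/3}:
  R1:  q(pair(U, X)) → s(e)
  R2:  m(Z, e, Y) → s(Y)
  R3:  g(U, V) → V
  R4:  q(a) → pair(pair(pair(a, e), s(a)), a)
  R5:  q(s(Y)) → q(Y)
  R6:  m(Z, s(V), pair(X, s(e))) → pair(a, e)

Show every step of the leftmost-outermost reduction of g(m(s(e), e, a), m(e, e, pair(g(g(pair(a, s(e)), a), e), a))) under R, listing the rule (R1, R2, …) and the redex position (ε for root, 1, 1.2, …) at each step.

1. g(m(s(e), e, a), m(e, e, pair(g(g(pair(a, s(e)), a), e), a)))  →  m(e, e, pair(g(g(pair(a, s(e)), a), e), a))   [R3 at ε]
2. m(e, e, pair(g(g(pair(a, s(e)), a), e), a))  →  s(pair(g(g(pair(a, s(e)), a), e), a))   [R2 at ε]
3. s(pair(g(g(pair(a, s(e)), a), e), a))  →  s(pair(e, a))   [R3 at 1.1]

s(pair(e, a))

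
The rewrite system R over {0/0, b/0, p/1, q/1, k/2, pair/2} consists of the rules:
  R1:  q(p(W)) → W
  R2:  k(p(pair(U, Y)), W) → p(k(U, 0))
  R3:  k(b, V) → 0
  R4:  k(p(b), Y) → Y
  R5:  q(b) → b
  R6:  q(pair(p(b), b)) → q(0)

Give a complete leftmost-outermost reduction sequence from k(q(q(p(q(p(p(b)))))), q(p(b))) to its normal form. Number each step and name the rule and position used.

0

1. k(q(q(p(q(p(p(b)))))), q(p(b)))  →  k(q(q(p(p(b)))), q(p(b)))   [R1 at 1.1]
2. k(q(q(p(p(b)))), q(p(b)))  →  k(q(p(b)), q(p(b)))   [R1 at 1.1]
3. k(q(p(b)), q(p(b)))  →  k(b, q(p(b)))   [R1 at 1]
4. k(b, q(p(b)))  →  0   [R3 at ε]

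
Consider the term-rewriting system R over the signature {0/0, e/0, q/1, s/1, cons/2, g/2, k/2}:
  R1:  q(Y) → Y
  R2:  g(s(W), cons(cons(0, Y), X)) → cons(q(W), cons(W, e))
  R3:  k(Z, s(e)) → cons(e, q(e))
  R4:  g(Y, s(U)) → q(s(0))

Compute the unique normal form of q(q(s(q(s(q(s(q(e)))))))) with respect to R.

s(s(s(e)))

1. q(q(s(q(s(q(s(q(e))))))))  →  q(s(q(s(q(s(q(e)))))))   [R1 at ε]
2. q(s(q(s(q(s(q(e)))))))  →  s(q(s(q(s(q(e))))))   [R1 at ε]
3. s(q(s(q(s(q(e))))))  →  s(s(q(s(q(e)))))   [R1 at 1]
4. s(s(q(s(q(e)))))  →  s(s(s(q(e))))   [R1 at 1.1]
5. s(s(s(q(e))))  →  s(s(s(e)))   [R1 at 1.1.1]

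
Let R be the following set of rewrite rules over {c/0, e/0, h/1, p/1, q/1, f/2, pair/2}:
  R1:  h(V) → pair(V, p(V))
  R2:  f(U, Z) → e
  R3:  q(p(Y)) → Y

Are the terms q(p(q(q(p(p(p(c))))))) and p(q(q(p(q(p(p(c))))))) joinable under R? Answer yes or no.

Reduce t₁ = q(p(q(q(p(p(p(c))))))):
1. q(p(q(q(p(p(p(c)))))))  →  q(q(p(p(p(c)))))   [R3 at ε]
2. q(q(p(p(p(c)))))  →  q(p(p(c)))   [R3 at 1]
3. q(p(p(c)))  →  p(c)   [R3 at ε]

Reduce t₂ = p(q(q(p(q(p(p(c))))))):
1. p(q(q(p(q(p(p(c)))))))  →  p(q(q(p(p(c)))))   [R3 at 1.1]
2. p(q(q(p(p(c)))))  →  p(q(p(c)))   [R3 at 1.1]
3. p(q(p(c)))  →  p(c)   [R3 at 1]

yes — NF(t₁) = p(c), NF(t₂) = p(c)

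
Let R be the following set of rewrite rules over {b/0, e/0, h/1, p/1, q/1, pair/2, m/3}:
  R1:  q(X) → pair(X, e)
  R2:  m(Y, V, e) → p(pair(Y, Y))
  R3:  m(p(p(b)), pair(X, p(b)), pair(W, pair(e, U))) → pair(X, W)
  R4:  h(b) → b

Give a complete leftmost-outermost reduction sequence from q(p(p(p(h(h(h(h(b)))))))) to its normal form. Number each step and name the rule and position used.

1. q(p(p(p(h(h(h(h(b))))))))  →  pair(p(p(p(h(h(h(h(b))))))), e)   [R1 at ε]
2. pair(p(p(p(h(h(h(h(b))))))), e)  →  pair(p(p(p(h(h(h(b)))))), e)   [R4 at 1.1.1.1.1.1.1]
3. pair(p(p(p(h(h(h(b)))))), e)  →  pair(p(p(p(h(h(b))))), e)   [R4 at 1.1.1.1.1.1]
4. pair(p(p(p(h(h(b))))), e)  →  pair(p(p(p(h(b)))), e)   [R4 at 1.1.1.1.1]
5. pair(p(p(p(h(b)))), e)  →  pair(p(p(p(b))), e)   [R4 at 1.1.1.1]

pair(p(p(p(b))), e)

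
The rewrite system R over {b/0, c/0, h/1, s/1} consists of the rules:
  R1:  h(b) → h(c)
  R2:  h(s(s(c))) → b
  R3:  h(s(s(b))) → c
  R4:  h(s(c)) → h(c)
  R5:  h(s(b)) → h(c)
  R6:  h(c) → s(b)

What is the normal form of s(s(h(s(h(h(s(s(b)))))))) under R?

1. s(s(h(s(h(h(s(s(b))))))))  →  s(s(h(s(h(c)))))   [R3 at 1.1.1.1.1]
2. s(s(h(s(h(c)))))  →  s(s(h(s(s(b)))))   [R6 at 1.1.1.1]
3. s(s(h(s(s(b)))))  →  s(s(c))   [R3 at 1.1]

s(s(c))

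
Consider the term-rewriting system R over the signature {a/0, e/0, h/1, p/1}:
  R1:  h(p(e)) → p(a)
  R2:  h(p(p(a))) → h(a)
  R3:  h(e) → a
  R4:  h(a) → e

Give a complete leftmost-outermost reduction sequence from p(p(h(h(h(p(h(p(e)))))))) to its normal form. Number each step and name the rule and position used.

1. p(p(h(h(h(p(h(p(e))))))))  →  p(p(h(h(h(p(p(a)))))))   [R1 at 1.1.1.1.1.1]
2. p(p(h(h(h(p(p(a)))))))  →  p(p(h(h(h(a)))))   [R2 at 1.1.1.1]
3. p(p(h(h(h(a)))))  →  p(p(h(h(e))))   [R4 at 1.1.1.1]
4. p(p(h(h(e))))  →  p(p(h(a)))   [R3 at 1.1.1]
5. p(p(h(a)))  →  p(p(e))   [R4 at 1.1]

p(p(e))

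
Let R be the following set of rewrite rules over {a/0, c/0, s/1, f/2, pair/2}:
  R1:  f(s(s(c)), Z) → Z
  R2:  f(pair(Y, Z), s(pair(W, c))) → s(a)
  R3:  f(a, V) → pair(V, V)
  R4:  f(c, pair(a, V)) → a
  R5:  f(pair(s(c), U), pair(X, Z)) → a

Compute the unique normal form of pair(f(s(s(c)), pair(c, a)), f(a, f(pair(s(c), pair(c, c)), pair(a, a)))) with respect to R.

pair(pair(c, a), pair(a, a))

1. pair(f(s(s(c)), pair(c, a)), f(a, f(pair(s(c), pair(c, c)), pair(a, a))))  →  pair(pair(c, a), f(a, f(pair(s(c), pair(c, c)), pair(a, a))))   [R1 at 1]
2. pair(pair(c, a), f(a, f(pair(s(c), pair(c, c)), pair(a, a))))  →  pair(pair(c, a), pair(f(pair(s(c), pair(c, c)), pair(a, a)), f(pair(s(c), pair(c, c)), pair(a, a))))   [R3 at 2]
3. pair(pair(c, a), pair(f(pair(s(c), pair(c, c)), pair(a, a)), f(pair(s(c), pair(c, c)), pair(a, a))))  →  pair(pair(c, a), pair(a, f(pair(s(c), pair(c, c)), pair(a, a))))   [R5 at 2.1]
4. pair(pair(c, a), pair(a, f(pair(s(c), pair(c, c)), pair(a, a))))  →  pair(pair(c, a), pair(a, a))   [R5 at 2.2]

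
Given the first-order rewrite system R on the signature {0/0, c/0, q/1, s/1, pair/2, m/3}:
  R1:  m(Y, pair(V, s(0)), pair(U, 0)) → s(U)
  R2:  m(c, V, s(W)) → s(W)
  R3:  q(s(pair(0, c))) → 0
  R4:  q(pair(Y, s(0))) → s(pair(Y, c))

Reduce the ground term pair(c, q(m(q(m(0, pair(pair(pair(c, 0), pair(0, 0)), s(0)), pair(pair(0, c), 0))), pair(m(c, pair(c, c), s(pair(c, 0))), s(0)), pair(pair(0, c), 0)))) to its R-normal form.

pair(c, 0)

1. pair(c, q(m(q(m(0, pair(pair(pair(c, 0), pair(0, 0)), s(0)), pair(pair(0, c), 0))), pair(m(c, pair(c, c), s(pair(c, 0))), s(0)), pair(pair(0, c), 0))))  →  pair(c, q(s(pair(0, c))))   [R1 at 2.1]
2. pair(c, q(s(pair(0, c))))  →  pair(c, 0)   [R3 at 2]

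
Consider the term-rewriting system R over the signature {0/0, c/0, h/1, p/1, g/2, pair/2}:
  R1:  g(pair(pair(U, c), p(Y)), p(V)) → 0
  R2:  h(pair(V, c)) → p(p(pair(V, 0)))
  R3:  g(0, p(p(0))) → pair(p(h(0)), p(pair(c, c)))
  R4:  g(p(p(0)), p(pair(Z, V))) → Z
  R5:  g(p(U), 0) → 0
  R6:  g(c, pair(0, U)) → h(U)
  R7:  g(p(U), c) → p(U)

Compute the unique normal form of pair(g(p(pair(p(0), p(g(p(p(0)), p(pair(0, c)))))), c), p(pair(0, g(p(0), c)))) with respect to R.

1. pair(g(p(pair(p(0), p(g(p(p(0)), p(pair(0, c)))))), c), p(pair(0, g(p(0), c))))  →  pair(p(pair(p(0), p(g(p(p(0)), p(pair(0, c)))))), p(pair(0, g(p(0), c))))   [R7 at 1]
2. pair(p(pair(p(0), p(g(p(p(0)), p(pair(0, c)))))), p(pair(0, g(p(0), c))))  →  pair(p(pair(p(0), p(0))), p(pair(0, g(p(0), c))))   [R4 at 1.1.2.1]
3. pair(p(pair(p(0), p(0))), p(pair(0, g(p(0), c))))  →  pair(p(pair(p(0), p(0))), p(pair(0, p(0))))   [R7 at 2.1.2]

pair(p(pair(p(0), p(0))), p(pair(0, p(0))))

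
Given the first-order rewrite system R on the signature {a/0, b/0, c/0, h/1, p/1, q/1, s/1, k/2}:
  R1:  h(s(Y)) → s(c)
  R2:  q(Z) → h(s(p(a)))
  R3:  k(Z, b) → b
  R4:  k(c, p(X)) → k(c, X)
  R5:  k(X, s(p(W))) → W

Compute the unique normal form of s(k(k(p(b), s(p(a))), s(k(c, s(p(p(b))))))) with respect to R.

s(b)

1. s(k(k(p(b), s(p(a))), s(k(c, s(p(p(b)))))))  →  s(k(a, s(k(c, s(p(p(b)))))))   [R5 at 1.1]
2. s(k(a, s(k(c, s(p(p(b)))))))  →  s(k(a, s(p(b))))   [R5 at 1.2.1]
3. s(k(a, s(p(b))))  →  s(b)   [R5 at 1]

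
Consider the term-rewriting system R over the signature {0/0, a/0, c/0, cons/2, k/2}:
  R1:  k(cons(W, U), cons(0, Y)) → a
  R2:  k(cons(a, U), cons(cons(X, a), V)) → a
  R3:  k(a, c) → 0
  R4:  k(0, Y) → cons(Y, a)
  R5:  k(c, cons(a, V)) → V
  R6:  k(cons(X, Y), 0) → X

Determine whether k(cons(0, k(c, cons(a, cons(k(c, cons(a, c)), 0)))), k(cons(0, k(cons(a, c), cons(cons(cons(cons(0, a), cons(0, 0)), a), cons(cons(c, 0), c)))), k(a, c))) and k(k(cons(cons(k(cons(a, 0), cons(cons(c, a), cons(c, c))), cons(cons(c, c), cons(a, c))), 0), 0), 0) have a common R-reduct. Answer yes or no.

no — NF(t₁) = 0, NF(t₂) = a

Reduce t₁ = k(cons(0, k(c, cons(a, cons(k(c, cons(a, c)), 0)))), k(cons(0, k(cons(a, c), cons(cons(cons(cons(0, a), cons(0, 0)), a), cons(cons(c, 0), c)))), k(a, c))):
1. k(cons(0, k(c, cons(a, cons(k(c, cons(a, c)), 0)))), k(cons(0, k(cons(a, c), cons(cons(cons(cons(0, a), cons(0, 0)), a), cons(cons(c, 0), c)))), k(a, c)))  →  k(cons(0, cons(k(c, cons(a, c)), 0)), k(cons(0, k(cons(a, c), cons(cons(cons(cons(0, a), cons(0, 0)), a), cons(cons(c, 0), c)))), k(a, c)))   [R5 at 1.2]
2. k(cons(0, cons(k(c, cons(a, c)), 0)), k(cons(0, k(cons(a, c), cons(cons(cons(cons(0, a), cons(0, 0)), a), cons(cons(c, 0), c)))), k(a, c)))  →  k(cons(0, cons(c, 0)), k(cons(0, k(cons(a, c), cons(cons(cons(cons(0, a), cons(0, 0)), a), cons(cons(c, 0), c)))), k(a, c)))   [R5 at 1.2.1]
3. k(cons(0, cons(c, 0)), k(cons(0, k(cons(a, c), cons(cons(cons(cons(0, a), cons(0, 0)), a), cons(cons(c, 0), c)))), k(a, c)))  →  k(cons(0, cons(c, 0)), k(cons(0, a), k(a, c)))   [R2 at 2.1.2]
4. k(cons(0, cons(c, 0)), k(cons(0, a), k(a, c)))  →  k(cons(0, cons(c, 0)), k(cons(0, a), 0))   [R3 at 2.2]
5. k(cons(0, cons(c, 0)), k(cons(0, a), 0))  →  k(cons(0, cons(c, 0)), 0)   [R6 at 2]
6. k(cons(0, cons(c, 0)), 0)  →  0   [R6 at ε]

Reduce t₂ = k(k(cons(cons(k(cons(a, 0), cons(cons(c, a), cons(c, c))), cons(cons(c, c), cons(a, c))), 0), 0), 0):
1. k(k(cons(cons(k(cons(a, 0), cons(cons(c, a), cons(c, c))), cons(cons(c, c), cons(a, c))), 0), 0), 0)  →  k(cons(k(cons(a, 0), cons(cons(c, a), cons(c, c))), cons(cons(c, c), cons(a, c))), 0)   [R6 at 1]
2. k(cons(k(cons(a, 0), cons(cons(c, a), cons(c, c))), cons(cons(c, c), cons(a, c))), 0)  →  k(cons(a, 0), cons(cons(c, a), cons(c, c)))   [R6 at ε]
3. k(cons(a, 0), cons(cons(c, a), cons(c, c)))  →  a   [R2 at ε]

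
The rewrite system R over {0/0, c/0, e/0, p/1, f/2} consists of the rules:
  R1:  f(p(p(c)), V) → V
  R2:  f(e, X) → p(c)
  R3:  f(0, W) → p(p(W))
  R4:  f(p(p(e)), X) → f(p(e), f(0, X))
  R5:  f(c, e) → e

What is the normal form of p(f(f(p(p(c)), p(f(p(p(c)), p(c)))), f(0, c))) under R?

p(p(p(c)))

1. p(f(f(p(p(c)), p(f(p(p(c)), p(c)))), f(0, c)))  →  p(f(p(f(p(p(c)), p(c))), f(0, c)))   [R1 at 1.1]
2. p(f(p(f(p(p(c)), p(c))), f(0, c)))  →  p(f(p(p(c)), f(0, c)))   [R1 at 1.1.1]
3. p(f(p(p(c)), f(0, c)))  →  p(f(0, c))   [R1 at 1]
4. p(f(0, c))  →  p(p(p(c)))   [R3 at 1]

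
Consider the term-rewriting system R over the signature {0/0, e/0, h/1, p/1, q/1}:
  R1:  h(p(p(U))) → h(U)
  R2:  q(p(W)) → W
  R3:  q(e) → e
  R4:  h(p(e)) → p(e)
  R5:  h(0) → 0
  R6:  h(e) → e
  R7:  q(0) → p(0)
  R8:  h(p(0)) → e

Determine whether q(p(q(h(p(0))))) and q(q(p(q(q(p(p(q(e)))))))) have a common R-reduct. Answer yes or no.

Reduce t₁ = q(p(q(h(p(0))))):
1. q(p(q(h(p(0)))))  →  q(h(p(0)))   [R2 at ε]
2. q(h(p(0)))  →  q(e)   [R8 at 1]
3. q(e)  →  e   [R3 at ε]

Reduce t₂ = q(q(p(q(q(p(p(q(e)))))))):
1. q(q(p(q(q(p(p(q(e))))))))  →  q(q(q(p(p(q(e))))))   [R2 at 1]
2. q(q(q(p(p(q(e))))))  →  q(q(p(q(e))))   [R2 at 1.1]
3. q(q(p(q(e))))  →  q(q(e))   [R2 at 1]
4. q(q(e))  →  q(e)   [R3 at 1]
5. q(e)  →  e   [R3 at ε]

yes — NF(t₁) = e, NF(t₂) = e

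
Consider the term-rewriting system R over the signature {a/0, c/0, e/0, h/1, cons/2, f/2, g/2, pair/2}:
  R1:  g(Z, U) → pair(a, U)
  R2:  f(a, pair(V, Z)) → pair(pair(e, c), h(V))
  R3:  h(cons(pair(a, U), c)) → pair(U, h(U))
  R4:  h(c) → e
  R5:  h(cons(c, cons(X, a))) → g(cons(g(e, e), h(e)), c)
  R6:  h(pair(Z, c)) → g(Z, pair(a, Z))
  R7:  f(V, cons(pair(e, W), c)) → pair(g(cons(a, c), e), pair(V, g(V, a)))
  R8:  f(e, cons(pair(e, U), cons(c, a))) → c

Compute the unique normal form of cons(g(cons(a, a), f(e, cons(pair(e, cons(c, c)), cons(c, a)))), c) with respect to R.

cons(pair(a, c), c)

1. cons(g(cons(a, a), f(e, cons(pair(e, cons(c, c)), cons(c, a)))), c)  →  cons(pair(a, f(e, cons(pair(e, cons(c, c)), cons(c, a)))), c)   [R1 at 1]
2. cons(pair(a, f(e, cons(pair(e, cons(c, c)), cons(c, a)))), c)  →  cons(pair(a, c), c)   [R8 at 1.2]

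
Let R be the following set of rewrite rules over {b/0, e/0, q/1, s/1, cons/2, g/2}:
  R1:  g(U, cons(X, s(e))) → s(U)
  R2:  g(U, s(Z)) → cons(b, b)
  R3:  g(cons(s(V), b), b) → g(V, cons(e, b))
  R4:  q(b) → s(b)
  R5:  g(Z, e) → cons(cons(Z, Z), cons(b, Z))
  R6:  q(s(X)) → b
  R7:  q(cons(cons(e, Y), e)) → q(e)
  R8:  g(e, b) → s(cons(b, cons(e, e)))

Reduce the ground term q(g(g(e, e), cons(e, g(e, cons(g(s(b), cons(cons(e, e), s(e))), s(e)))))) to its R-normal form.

b

1. q(g(g(e, e), cons(e, g(e, cons(g(s(b), cons(cons(e, e), s(e))), s(e))))))  →  q(g(cons(cons(e, e), cons(b, e)), cons(e, g(e, cons(g(s(b), cons(cons(e, e), s(e))), s(e))))))   [R5 at 1.1]
2. q(g(cons(cons(e, e), cons(b, e)), cons(e, g(e, cons(g(s(b), cons(cons(e, e), s(e))), s(e))))))  →  q(g(cons(cons(e, e), cons(b, e)), cons(e, s(e))))   [R1 at 1.2.2]
3. q(g(cons(cons(e, e), cons(b, e)), cons(e, s(e))))  →  q(s(cons(cons(e, e), cons(b, e))))   [R1 at 1]
4. q(s(cons(cons(e, e), cons(b, e))))  →  b   [R6 at ε]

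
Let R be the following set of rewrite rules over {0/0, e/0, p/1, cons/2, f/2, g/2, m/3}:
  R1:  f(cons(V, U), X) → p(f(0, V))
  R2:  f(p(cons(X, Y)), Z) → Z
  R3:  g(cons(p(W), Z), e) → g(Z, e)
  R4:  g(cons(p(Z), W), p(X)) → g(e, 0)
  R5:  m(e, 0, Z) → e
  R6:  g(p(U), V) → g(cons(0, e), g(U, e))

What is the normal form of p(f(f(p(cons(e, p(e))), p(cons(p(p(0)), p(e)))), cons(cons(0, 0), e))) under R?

1. p(f(f(p(cons(e, p(e))), p(cons(p(p(0)), p(e)))), cons(cons(0, 0), e)))  →  p(f(p(cons(p(p(0)), p(e))), cons(cons(0, 0), e)))   [R2 at 1.1]
2. p(f(p(cons(p(p(0)), p(e))), cons(cons(0, 0), e)))  →  p(cons(cons(0, 0), e))   [R2 at 1]

p(cons(cons(0, 0), e))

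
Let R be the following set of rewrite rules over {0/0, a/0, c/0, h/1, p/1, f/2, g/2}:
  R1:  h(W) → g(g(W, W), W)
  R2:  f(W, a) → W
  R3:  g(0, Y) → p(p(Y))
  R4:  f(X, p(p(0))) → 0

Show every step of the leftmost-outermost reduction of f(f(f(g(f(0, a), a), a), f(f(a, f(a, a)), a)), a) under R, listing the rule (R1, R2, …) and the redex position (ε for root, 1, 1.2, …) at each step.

1. f(f(f(g(f(0, a), a), a), f(f(a, f(a, a)), a)), a)  →  f(f(g(f(0, a), a), a), f(f(a, f(a, a)), a))   [R2 at ε]
2. f(f(g(f(0, a), a), a), f(f(a, f(a, a)), a))  →  f(g(f(0, a), a), f(f(a, f(a, a)), a))   [R2 at 1]
3. f(g(f(0, a), a), f(f(a, f(a, a)), a))  →  f(g(0, a), f(f(a, f(a, a)), a))   [R2 at 1.1]
4. f(g(0, a), f(f(a, f(a, a)), a))  →  f(p(p(a)), f(f(a, f(a, a)), a))   [R3 at 1]
5. f(p(p(a)), f(f(a, f(a, a)), a))  →  f(p(p(a)), f(a, f(a, a)))   [R2 at 2]
6. f(p(p(a)), f(a, f(a, a)))  →  f(p(p(a)), f(a, a))   [R2 at 2.2]
7. f(p(p(a)), f(a, a))  →  f(p(p(a)), a)   [R2 at 2]
8. f(p(p(a)), a)  →  p(p(a))   [R2 at ε]

p(p(a))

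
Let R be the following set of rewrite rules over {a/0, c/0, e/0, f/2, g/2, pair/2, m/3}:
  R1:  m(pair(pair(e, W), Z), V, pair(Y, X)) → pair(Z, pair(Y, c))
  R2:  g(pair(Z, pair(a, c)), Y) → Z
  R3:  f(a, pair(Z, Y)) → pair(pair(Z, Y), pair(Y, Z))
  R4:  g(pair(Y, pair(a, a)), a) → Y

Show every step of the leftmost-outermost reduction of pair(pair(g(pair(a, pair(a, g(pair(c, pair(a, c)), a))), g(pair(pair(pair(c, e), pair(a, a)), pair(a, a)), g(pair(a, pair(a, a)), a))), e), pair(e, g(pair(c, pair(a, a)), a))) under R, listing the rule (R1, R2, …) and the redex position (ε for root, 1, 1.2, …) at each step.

1. pair(pair(g(pair(a, pair(a, g(pair(c, pair(a, c)), a))), g(pair(pair(pair(c, e), pair(a, a)), pair(a, a)), g(pair(a, pair(a, a)), a))), e), pair(e, g(pair(c, pair(a, a)), a)))  →  pair(pair(g(pair(a, pair(a, c)), g(pair(pair(pair(c, e), pair(a, a)), pair(a, a)), g(pair(a, pair(a, a)), a))), e), pair(e, g(pair(c, pair(a, a)), a)))   [R2 at 1.1.1.2.2]
2. pair(pair(g(pair(a, pair(a, c)), g(pair(pair(pair(c, e), pair(a, a)), pair(a, a)), g(pair(a, pair(a, a)), a))), e), pair(e, g(pair(c, pair(a, a)), a)))  →  pair(pair(a, e), pair(e, g(pair(c, pair(a, a)), a)))   [R2 at 1.1]
3. pair(pair(a, e), pair(e, g(pair(c, pair(a, a)), a)))  →  pair(pair(a, e), pair(e, c))   [R4 at 2.2]

pair(pair(a, e), pair(e, c))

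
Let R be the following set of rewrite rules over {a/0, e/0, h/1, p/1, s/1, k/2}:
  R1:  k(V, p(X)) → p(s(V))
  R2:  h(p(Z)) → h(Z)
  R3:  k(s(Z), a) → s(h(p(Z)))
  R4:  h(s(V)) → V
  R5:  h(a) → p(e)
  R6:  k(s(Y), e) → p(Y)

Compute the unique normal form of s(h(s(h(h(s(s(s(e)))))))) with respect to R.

s(s(e))

1. s(h(s(h(h(s(s(s(e))))))))  →  s(h(h(s(s(s(e))))))   [R4 at 1]
2. s(h(h(s(s(s(e))))))  →  s(h(s(s(e))))   [R4 at 1.1]
3. s(h(s(s(e))))  →  s(s(e))   [R4 at 1]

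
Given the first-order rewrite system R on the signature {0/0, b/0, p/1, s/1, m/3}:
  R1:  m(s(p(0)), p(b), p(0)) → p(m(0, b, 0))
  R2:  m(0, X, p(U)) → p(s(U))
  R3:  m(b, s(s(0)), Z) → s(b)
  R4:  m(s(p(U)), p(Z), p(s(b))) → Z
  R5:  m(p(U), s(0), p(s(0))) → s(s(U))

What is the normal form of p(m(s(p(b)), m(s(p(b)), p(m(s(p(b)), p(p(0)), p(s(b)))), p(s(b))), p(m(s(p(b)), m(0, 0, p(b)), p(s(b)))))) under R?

p(0)

1. p(m(s(p(b)), m(s(p(b)), p(m(s(p(b)), p(p(0)), p(s(b)))), p(s(b))), p(m(s(p(b)), m(0, 0, p(b)), p(s(b))))))  →  p(m(s(p(b)), m(s(p(b)), p(p(0)), p(s(b))), p(m(s(p(b)), m(0, 0, p(b)), p(s(b))))))   [R4 at 1.2]
2. p(m(s(p(b)), m(s(p(b)), p(p(0)), p(s(b))), p(m(s(p(b)), m(0, 0, p(b)), p(s(b))))))  →  p(m(s(p(b)), p(0), p(m(s(p(b)), m(0, 0, p(b)), p(s(b))))))   [R4 at 1.2]
3. p(m(s(p(b)), p(0), p(m(s(p(b)), m(0, 0, p(b)), p(s(b))))))  →  p(m(s(p(b)), p(0), p(m(s(p(b)), p(s(b)), p(s(b))))))   [R2 at 1.3.1.2]
4. p(m(s(p(b)), p(0), p(m(s(p(b)), p(s(b)), p(s(b))))))  →  p(m(s(p(b)), p(0), p(s(b))))   [R4 at 1.3.1]
5. p(m(s(p(b)), p(0), p(s(b))))  →  p(0)   [R4 at 1]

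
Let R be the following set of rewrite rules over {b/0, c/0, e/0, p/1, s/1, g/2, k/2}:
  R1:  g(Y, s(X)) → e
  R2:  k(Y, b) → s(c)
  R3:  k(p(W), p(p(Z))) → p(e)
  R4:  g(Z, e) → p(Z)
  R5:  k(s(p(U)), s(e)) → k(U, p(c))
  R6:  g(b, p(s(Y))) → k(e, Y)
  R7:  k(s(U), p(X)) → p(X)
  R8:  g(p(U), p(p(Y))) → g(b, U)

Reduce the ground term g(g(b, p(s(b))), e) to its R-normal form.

1. g(g(b, p(s(b))), e)  →  p(g(b, p(s(b))))   [R4 at ε]
2. p(g(b, p(s(b))))  →  p(k(e, b))   [R6 at 1]
3. p(k(e, b))  →  p(s(c))   [R2 at 1]

p(s(c))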